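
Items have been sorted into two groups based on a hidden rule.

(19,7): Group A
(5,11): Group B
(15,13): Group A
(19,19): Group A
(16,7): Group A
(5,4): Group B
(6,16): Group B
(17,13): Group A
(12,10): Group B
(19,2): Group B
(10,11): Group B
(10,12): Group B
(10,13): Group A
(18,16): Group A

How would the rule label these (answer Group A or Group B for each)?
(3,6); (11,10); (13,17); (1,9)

Group B, Group B, Group A, Group B

The common property of the 'Group A' items is: sum ≥ 23. No 'Group B' item has it.
(3,6): Group B (3+6 = 9).
(11,10): Group B (11+10 = 21).
(13,17): Group A (13+17 = 30).
(1,9): Group B (1+9 = 10).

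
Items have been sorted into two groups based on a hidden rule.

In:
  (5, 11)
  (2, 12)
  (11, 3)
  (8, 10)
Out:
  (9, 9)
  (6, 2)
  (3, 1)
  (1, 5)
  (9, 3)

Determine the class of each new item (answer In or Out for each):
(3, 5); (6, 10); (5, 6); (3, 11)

One predicate separates the groups cleanly: max ≥ 10.

Out, In, Out, In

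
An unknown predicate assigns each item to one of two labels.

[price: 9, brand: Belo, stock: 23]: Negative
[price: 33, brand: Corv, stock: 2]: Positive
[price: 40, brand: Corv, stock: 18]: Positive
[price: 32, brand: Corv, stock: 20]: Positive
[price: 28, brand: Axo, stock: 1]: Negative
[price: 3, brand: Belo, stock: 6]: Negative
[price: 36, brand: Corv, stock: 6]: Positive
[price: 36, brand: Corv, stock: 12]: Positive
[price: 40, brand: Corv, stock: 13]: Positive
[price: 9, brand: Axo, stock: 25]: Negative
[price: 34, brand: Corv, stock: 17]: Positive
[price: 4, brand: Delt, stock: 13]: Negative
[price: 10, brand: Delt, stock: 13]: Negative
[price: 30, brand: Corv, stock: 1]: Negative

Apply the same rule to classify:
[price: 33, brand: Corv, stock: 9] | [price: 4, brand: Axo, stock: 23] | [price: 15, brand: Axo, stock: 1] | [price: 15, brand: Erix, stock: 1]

Positive, Negative, Negative, Negative

'Positive' ⟺ price ≥ 32.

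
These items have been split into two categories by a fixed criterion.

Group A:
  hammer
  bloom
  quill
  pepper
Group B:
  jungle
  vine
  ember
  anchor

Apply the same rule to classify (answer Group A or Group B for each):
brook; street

Group A, Group A

The pattern is that an item is 'Group A' exactly when: has a double letter.
brook: 'oo' doubled, qualifies → Group A. street: 'ee' doubled, qualifies → Group A.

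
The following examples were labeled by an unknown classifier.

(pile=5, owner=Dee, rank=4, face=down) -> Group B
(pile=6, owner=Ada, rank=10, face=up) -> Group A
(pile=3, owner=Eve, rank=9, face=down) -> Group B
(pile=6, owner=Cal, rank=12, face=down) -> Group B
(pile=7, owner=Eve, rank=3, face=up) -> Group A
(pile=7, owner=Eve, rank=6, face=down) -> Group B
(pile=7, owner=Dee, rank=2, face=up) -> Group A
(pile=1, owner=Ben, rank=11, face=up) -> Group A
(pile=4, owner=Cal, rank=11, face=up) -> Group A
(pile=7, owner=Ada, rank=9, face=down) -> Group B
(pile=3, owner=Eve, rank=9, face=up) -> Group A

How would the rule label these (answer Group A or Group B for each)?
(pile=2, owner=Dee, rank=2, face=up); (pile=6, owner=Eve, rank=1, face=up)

The pattern is that an item is 'Group A' exactly when: face is up.
(pile=2, owner=Dee, rank=2, face=up) — face is up, hence Group A.
(pile=6, owner=Eve, rank=1, face=up) — face is up, hence Group A.

Group A, Group A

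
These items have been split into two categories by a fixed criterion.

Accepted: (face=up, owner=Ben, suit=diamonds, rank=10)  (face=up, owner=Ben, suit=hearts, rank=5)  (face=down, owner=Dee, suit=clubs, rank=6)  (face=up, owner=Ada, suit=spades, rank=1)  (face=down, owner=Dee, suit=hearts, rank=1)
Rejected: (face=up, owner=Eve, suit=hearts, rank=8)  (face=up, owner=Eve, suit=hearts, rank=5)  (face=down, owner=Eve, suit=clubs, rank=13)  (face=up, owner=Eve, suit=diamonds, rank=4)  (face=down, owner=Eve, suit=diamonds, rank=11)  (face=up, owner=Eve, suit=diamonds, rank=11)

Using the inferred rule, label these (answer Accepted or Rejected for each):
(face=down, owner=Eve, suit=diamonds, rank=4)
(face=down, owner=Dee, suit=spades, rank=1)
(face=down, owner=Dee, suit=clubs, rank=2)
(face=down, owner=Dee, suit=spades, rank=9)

One predicate separates the groups cleanly: owner is not Eve.
(face=down, owner=Eve, suit=diamonds, rank=4): owner is Eve — doesn't qualify, so Rejected.
(face=down, owner=Dee, suit=spades, rank=1): owner is Dee — checks out, so Accepted.
(face=down, owner=Dee, suit=clubs, rank=2): owner is Dee — checks out, so Accepted.
(face=down, owner=Dee, suit=spades, rank=9): owner is Dee — checks out, so Accepted.

Rejected, Accepted, Accepted, Accepted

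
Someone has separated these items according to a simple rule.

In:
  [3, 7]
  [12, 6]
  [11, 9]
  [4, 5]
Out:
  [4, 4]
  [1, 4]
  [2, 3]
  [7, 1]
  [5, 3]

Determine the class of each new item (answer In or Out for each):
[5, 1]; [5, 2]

Out, Out

The rule appears to be: sum ≥ 9.
[5, 1]: 5+1 = 6, does not pass → Out. [5, 2]: 5+2 = 7, does not pass → Out.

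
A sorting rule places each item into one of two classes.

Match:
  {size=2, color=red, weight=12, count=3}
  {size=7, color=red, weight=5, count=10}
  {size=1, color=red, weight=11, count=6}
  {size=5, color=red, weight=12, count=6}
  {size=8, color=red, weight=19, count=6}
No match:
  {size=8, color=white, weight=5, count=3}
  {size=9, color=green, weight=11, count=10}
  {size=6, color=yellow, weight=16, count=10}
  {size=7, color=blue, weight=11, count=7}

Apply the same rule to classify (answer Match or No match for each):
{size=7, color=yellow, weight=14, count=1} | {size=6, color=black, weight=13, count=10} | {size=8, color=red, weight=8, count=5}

No match, No match, Match

The rule appears to be: color is red.
{size=7, color=yellow, weight=14, count=1} — color is yellow, hence No match.
{size=6, color=black, weight=13, count=10} — color is black, hence No match.
{size=8, color=red, weight=8, count=5} — color is red, hence Match.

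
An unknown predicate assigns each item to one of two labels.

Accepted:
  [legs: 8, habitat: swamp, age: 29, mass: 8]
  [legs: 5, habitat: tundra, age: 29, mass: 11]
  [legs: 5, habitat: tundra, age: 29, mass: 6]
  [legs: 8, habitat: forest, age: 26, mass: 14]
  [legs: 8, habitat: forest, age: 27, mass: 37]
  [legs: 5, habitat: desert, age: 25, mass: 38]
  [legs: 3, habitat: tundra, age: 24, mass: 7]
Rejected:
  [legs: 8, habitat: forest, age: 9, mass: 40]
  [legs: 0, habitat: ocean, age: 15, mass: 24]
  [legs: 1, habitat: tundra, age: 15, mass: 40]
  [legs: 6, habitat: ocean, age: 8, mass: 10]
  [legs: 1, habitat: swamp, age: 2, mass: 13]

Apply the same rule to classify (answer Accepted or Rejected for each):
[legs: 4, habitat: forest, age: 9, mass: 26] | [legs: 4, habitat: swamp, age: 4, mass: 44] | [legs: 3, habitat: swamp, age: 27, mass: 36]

Rejected, Rejected, Accepted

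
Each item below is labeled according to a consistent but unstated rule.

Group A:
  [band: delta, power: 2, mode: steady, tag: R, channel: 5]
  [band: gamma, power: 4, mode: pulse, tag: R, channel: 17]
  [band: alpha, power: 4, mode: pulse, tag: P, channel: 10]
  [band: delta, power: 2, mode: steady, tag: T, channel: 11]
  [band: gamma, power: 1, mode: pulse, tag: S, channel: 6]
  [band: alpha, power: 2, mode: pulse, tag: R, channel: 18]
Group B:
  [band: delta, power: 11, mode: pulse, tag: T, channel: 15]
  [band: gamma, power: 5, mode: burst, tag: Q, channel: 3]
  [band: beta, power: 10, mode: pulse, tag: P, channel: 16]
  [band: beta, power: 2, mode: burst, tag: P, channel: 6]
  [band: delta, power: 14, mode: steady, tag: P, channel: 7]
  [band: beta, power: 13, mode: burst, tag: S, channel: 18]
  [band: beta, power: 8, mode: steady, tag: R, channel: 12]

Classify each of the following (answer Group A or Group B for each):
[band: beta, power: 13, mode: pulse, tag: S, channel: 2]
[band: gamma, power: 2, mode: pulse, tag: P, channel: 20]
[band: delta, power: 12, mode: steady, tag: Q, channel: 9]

Group B, Group A, Group B

The pattern is that an item is 'Group A' exactly when: band is not beta AND power ≤ 4.
[band: beta, power: 13, mode: pulse, tag: S, channel: 2]: band is beta, power = 13 — does not satisfy this, so Group B. [band: gamma, power: 2, mode: pulse, tag: P, channel: 20]: band is gamma, power = 2 — meets the rule, so Group A. [band: delta, power: 12, mode: steady, tag: Q, channel: 9]: band is delta, power = 12 — does not satisfy this, so Group B.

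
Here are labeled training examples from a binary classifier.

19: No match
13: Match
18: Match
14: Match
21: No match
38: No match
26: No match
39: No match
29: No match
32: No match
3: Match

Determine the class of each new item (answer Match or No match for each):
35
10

The common property of the 'Match' items is: at most 18. No 'No match' item has it.
No match: 35, since 35 > 18. Match: 10, since 10 ≤ 18.

No match, Match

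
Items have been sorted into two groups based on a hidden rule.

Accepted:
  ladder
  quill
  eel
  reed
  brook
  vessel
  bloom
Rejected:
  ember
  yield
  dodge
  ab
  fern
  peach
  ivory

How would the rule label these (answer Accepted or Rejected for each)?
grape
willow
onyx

Rule: has a double letter. This holds for each 'Accepted' example and fails for each 'Rejected' one.
grape → no doubled letter → Rejected. willow → 'll' doubled → Accepted. onyx → no doubled letter → Rejected.

Rejected, Accepted, Rejected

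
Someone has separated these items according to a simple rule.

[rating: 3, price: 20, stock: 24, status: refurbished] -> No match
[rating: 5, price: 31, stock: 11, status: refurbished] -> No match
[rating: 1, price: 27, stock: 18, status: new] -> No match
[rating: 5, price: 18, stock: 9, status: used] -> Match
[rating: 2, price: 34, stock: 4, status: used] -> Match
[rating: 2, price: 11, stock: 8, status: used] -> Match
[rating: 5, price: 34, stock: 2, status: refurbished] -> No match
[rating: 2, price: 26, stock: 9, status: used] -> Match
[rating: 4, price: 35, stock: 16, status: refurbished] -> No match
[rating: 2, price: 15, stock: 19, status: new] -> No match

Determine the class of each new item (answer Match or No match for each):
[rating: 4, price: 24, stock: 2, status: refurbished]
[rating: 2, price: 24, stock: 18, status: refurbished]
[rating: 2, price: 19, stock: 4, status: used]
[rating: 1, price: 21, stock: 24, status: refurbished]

No match, No match, Match, No match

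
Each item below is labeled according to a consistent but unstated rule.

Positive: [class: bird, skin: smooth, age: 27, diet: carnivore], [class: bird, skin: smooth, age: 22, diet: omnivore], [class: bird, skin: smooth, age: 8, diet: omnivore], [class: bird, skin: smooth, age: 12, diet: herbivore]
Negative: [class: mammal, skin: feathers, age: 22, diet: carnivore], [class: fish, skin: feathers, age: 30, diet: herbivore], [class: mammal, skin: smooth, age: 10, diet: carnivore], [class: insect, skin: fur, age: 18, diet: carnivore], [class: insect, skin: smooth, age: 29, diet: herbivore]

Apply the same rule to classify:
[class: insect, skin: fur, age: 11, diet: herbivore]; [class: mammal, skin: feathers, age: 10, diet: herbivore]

Negative, Negative

Looking at the examples, the only property every 'Positive' case has and every 'Negative' case lacks is: class is bird.
[class: insect, skin: fur, age: 11, diet: herbivore]: Negative (class is insect).
[class: mammal, skin: feathers, age: 10, diet: herbivore]: Negative (class is mammal).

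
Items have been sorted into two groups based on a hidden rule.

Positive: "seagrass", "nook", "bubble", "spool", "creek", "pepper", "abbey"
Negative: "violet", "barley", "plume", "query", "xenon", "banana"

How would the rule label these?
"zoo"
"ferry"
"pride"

Every 'Positive' example satisfies: has a double letter. None of the 'Negative' examples do.
"zoo": 'oo' doubled — meets the rule, so Positive. "ferry": 'rr' doubled — meets the rule, so Positive. "pride": no doubled letter — fails this test, so Negative.

Positive, Positive, Negative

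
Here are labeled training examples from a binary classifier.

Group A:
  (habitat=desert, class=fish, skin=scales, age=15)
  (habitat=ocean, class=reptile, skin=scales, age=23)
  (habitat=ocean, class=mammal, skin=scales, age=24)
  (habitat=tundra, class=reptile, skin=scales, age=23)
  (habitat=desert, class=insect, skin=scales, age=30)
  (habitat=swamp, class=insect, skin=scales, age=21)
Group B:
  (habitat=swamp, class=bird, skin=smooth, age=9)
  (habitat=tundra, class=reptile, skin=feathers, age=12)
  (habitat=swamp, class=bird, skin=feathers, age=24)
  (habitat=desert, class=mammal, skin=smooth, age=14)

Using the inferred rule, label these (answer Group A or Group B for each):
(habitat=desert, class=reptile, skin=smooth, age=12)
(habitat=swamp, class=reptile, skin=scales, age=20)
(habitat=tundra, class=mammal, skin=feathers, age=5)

Every 'Group A' example satisfies: skin is scales. None of the 'Group B' examples do.
(habitat=desert, class=reptile, skin=smooth, age=12): skin is smooth — fails this test, so Group B.
(habitat=swamp, class=reptile, skin=scales, age=20): skin is scales — meets the rule, so Group A.
(habitat=tundra, class=mammal, skin=feathers, age=5): skin is feathers — fails this test, so Group B.

Group B, Group A, Group B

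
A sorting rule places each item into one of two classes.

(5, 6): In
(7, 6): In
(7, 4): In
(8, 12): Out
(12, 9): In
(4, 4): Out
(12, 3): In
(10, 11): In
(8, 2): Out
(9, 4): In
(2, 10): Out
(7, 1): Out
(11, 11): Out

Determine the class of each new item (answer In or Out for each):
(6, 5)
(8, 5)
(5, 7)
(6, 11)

In, In, Out, In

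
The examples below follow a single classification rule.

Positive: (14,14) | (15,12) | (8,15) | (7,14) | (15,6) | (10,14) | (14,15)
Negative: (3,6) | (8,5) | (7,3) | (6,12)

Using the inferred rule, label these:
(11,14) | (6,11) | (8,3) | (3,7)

One predicate separates the groups cleanly: sum ≥ 21.
(11,14): 11+14 = 25 — fits, so Positive.
(6,11): 6+11 = 17 — doesn't qualify, so Negative.
(8,3): 8+3 = 11 — doesn't qualify, so Negative.
(3,7): 3+7 = 10 — doesn't qualify, so Negative.

Positive, Negative, Negative, Negative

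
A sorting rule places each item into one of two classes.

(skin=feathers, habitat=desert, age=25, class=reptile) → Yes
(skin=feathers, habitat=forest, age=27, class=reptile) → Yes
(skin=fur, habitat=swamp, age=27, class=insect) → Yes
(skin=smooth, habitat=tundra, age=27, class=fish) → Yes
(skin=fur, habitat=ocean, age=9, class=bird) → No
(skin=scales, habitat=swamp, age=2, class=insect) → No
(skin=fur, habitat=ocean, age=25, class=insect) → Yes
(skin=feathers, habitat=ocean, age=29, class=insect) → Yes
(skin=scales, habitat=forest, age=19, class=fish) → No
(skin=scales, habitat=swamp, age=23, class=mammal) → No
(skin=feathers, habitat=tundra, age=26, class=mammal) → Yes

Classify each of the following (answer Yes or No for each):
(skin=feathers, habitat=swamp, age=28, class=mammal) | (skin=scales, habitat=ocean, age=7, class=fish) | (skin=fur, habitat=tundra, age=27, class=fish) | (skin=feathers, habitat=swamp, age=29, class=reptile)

The distinguishing property — age ≥ 25 — holds for all the 'Yes' cases and none of the 'No' cases.
(skin=feathers, habitat=swamp, age=28, class=mammal) — age = 28, hence Yes. (skin=scales, habitat=ocean, age=7, class=fish) — age = 7, hence No. (skin=fur, habitat=tundra, age=27, class=fish) — age = 27, hence Yes. (skin=feathers, habitat=swamp, age=29, class=reptile) — age = 29, hence Yes.

Yes, No, Yes, Yes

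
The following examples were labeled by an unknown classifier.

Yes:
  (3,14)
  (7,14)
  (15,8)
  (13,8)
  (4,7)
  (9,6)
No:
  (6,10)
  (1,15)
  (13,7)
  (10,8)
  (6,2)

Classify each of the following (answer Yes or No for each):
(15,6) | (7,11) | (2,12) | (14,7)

Yes, No, No, Yes

Every 'Yes' example satisfies: sum is odd. None of the 'No' examples do.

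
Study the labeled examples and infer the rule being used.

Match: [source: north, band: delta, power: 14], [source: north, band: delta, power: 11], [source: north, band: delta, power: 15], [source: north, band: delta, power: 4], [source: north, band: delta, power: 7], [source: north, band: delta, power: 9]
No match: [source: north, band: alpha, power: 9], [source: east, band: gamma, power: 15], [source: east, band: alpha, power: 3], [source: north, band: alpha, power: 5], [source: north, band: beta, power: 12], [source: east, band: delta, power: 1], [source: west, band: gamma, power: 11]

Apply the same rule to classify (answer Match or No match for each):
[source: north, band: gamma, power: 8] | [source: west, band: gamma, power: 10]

The rule appears to be: source is north AND band is delta.
[source: north, band: gamma, power: 8]: No match (source is north, band is gamma).
[source: west, band: gamma, power: 10]: No match (source is west, band is gamma).

No match, No match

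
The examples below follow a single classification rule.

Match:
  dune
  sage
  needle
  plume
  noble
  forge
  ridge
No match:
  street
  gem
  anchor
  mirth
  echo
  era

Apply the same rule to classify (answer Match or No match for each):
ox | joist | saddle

No match, No match, Match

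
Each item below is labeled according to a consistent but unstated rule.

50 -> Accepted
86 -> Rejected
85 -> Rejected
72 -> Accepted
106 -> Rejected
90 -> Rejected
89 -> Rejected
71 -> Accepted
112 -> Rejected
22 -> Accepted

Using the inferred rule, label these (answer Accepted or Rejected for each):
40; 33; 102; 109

The common property of the 'Accepted' items is: at most 72. No 'Rejected' item has it.
40: 40 ≤ 72, matches → Accepted.
33: 33 ≤ 72, matches → Accepted.
102: 102 > 72, doesn't qualify → Rejected.
109: 109 > 72, doesn't qualify → Rejected.

Accepted, Accepted, Rejected, Rejected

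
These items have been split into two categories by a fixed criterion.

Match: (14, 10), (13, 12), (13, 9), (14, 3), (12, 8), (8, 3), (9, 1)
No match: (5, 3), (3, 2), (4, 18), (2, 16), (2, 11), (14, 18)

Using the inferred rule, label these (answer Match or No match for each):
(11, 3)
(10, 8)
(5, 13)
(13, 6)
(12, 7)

The classifier is using: first > second AND sum ≥ 10.
(11, 3): 11 > 3, 11+3 = 14, qualifies → Match. (10, 8): 10 > 8, 10+8 = 18, qualifies → Match. (5, 13): 5 < 13, 5+13 = 18, doesn't qualify → No match. (13, 6): 13 > 6, 13+6 = 19, qualifies → Match. (12, 7): 12 > 7, 12+7 = 19, qualifies → Match.

Match, Match, No match, Match, Match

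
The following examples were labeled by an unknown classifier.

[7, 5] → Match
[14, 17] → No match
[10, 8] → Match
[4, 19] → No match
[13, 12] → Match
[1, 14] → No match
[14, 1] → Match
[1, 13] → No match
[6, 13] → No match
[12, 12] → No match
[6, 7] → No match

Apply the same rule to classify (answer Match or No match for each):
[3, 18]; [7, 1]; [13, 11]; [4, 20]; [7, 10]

No match, Match, Match, No match, No match

Every 'Match' example satisfies: first > second. None of the 'No match' examples do.
[3, 18]: 3 < 18 — does not pass, so No match.
[7, 1]: 7 > 1 — has this property, so Match.
[13, 11]: 13 > 11 — has this property, so Match.
[4, 20]: 4 < 20 — does not pass, so No match.
[7, 10]: 7 < 10 — does not pass, so No match.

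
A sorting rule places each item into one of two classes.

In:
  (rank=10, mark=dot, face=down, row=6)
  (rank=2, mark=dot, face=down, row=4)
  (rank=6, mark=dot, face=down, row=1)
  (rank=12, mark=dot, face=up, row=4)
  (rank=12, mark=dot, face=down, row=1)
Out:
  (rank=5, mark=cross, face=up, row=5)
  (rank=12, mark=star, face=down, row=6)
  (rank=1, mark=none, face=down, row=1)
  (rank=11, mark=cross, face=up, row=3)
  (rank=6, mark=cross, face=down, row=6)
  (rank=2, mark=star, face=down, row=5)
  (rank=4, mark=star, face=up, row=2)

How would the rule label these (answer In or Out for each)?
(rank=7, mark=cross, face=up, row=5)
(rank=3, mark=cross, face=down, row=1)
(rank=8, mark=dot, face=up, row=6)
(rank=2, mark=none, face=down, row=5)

Out, Out, In, Out

The classifier is using: mark is dot.
(rank=7, mark=cross, face=up, row=5): Out (mark is cross). (rank=3, mark=cross, face=down, row=1): Out (mark is cross). (rank=8, mark=dot, face=up, row=6): In (mark is dot). (rank=2, mark=none, face=down, row=5): Out (mark is none).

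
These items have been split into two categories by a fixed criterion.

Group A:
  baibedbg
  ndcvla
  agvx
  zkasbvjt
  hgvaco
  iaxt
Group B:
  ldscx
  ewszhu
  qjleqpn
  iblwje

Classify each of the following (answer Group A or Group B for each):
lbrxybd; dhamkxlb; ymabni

Group B, Group A, Group A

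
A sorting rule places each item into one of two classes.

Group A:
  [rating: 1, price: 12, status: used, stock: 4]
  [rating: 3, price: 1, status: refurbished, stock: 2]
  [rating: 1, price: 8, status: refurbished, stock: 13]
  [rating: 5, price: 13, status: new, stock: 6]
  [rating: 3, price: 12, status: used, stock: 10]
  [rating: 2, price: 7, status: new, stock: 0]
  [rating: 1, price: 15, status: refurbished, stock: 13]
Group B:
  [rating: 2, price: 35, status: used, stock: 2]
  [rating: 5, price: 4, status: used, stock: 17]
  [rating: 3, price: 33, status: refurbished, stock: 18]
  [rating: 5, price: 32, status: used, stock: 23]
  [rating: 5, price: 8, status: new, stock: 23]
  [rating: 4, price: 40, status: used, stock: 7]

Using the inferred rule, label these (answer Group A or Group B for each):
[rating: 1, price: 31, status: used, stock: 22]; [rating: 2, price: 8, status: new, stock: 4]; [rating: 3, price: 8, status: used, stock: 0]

Group B, Group A, Group A

Every 'Group A' example satisfies: stock ≤ 13 AND price ≤ 15. None of the 'Group B' examples do.
Group B: [rating: 1, price: 31, status: used, stock: 22], since stock = 22, price = 31. Group A: [rating: 2, price: 8, status: new, stock: 4], since stock = 4, price = 8. Group A: [rating: 3, price: 8, status: used, stock: 0], since stock = 0, price = 8.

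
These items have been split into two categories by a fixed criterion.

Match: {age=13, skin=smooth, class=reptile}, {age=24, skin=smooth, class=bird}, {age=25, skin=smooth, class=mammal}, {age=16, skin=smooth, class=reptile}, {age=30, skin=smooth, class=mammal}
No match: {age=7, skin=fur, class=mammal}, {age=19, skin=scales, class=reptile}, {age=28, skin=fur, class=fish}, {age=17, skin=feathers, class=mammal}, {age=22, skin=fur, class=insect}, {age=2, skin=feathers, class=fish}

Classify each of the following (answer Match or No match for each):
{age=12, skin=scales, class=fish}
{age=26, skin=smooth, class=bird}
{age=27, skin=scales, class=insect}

No match, Match, No match

A rule that fits every label: skin is smooth — true of each 'Match' example, false of each 'No match' one.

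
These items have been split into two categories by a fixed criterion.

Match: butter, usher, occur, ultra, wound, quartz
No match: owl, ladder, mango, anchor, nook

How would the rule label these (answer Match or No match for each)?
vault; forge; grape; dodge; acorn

Match, No match, No match, No match, No match

All 'Match' examples share one property — contains 'u' — and every 'No match' example lacks it.
vault: Match (has 'u'). forge: No match (no 'u'). grape: No match (no 'u'). dodge: No match (no 'u'). acorn: No match (no 'u').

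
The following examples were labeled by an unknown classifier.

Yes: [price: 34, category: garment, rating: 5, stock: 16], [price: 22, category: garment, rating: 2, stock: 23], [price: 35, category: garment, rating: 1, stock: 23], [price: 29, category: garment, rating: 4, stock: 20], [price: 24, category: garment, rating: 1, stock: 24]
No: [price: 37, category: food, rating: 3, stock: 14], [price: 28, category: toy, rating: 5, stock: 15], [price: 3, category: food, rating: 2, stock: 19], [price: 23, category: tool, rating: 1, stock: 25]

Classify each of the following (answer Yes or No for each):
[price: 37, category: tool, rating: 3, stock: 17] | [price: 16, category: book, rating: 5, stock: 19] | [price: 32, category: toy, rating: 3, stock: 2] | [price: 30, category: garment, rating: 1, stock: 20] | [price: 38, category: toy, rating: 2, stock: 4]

No, No, No, Yes, No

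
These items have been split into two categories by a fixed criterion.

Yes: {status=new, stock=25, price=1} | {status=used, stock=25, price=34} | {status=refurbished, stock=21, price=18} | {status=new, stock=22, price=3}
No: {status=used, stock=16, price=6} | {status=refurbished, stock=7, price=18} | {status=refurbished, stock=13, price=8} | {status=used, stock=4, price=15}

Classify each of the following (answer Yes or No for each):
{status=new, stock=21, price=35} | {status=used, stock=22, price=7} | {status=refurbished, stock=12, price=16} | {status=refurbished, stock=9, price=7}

The simplest hypothesis consistent with all the labels is: stock ≥ 21.
{status=new, stock=21, price=35}: stock = 21 — passes, so Yes.
{status=used, stock=22, price=7}: stock = 22 — passes, so Yes.
{status=refurbished, stock=12, price=16}: stock = 12 — lacks this property, so No.
{status=refurbished, stock=9, price=7}: stock = 9 — lacks this property, so No.

Yes, Yes, No, No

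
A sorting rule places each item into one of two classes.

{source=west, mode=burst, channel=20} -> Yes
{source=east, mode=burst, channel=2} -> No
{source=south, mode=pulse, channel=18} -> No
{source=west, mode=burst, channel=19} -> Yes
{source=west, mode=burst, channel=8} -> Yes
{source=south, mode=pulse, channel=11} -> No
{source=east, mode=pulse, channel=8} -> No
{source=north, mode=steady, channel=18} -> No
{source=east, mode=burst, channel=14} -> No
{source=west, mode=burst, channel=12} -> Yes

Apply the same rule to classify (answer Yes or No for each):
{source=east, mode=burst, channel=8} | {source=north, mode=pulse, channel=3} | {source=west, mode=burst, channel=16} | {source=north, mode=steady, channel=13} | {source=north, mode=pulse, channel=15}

No, No, Yes, No, No

Looking at the examples, the only property every 'Yes' case has and every 'No' case lacks is: source is west.
{source=east, mode=burst, channel=8}: source is east — does not fit, so No.
{source=north, mode=pulse, channel=3}: source is north — does not fit, so No.
{source=west, mode=burst, channel=16}: source is west — satisfies this, so Yes.
{source=north, mode=steady, channel=13}: source is north — does not fit, so No.
{source=north, mode=pulse, channel=15}: source is north — does not fit, so No.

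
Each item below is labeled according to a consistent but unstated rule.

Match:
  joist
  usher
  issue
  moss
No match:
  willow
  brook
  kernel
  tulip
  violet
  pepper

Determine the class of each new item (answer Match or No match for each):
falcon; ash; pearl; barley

No match, Match, No match, No match

The distinguishing property — contains 's' — holds for all the 'Match' cases and none of the 'No match' cases.
falcon: no 's', doesn't match → No match.
ash: has 's', passes → Match.
pearl: no 's', doesn't match → No match.
barley: no 's', doesn't match → No match.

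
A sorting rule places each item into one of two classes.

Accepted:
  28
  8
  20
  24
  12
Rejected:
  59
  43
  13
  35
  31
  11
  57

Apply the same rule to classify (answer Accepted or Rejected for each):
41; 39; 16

The pattern is that an item is 'Accepted' exactly when: even.
41 → 41 is odd → Rejected. 39 → 39 is odd → Rejected. 16 → 16 is even → Accepted.

Rejected, Rejected, Accepted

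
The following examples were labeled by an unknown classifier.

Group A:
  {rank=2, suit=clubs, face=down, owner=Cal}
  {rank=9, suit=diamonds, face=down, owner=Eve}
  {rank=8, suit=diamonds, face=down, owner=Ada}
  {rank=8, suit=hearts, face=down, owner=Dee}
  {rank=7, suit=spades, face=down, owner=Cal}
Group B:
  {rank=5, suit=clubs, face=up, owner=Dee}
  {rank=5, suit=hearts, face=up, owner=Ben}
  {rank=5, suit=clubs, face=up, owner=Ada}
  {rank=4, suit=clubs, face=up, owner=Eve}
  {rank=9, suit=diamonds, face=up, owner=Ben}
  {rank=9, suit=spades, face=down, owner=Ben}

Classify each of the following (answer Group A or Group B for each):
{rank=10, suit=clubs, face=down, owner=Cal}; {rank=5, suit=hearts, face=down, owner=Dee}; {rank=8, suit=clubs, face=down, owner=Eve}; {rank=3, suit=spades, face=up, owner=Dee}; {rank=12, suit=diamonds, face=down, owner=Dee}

The distinguishing property — face is down AND owner is not Ben — holds for all the 'Group A' cases and none of the 'Group B' cases.
{rank=10, suit=clubs, face=down, owner=Cal}: face is down, owner is Cal, satisfies this → Group A. {rank=5, suit=hearts, face=down, owner=Dee}: face is down, owner is Dee, satisfies this → Group A. {rank=8, suit=clubs, face=down, owner=Eve}: face is down, owner is Eve, satisfies this → Group A. {rank=3, suit=spades, face=up, owner=Dee}: face is up, owner is Dee, lacks this property → Group B. {rank=12, suit=diamonds, face=down, owner=Dee}: face is down, owner is Dee, satisfies this → Group A.

Group A, Group A, Group A, Group B, Group A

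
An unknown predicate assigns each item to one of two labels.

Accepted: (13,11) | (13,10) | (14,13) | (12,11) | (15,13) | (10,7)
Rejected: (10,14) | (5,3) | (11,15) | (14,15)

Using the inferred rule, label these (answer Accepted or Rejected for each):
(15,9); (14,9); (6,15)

All 'Accepted' examples share one property — first > second AND sum ≥ 17 — and every 'Rejected' example lacks it.
(15,9): Accepted (15 > 9, 15+9 = 24). (14,9): Accepted (14 > 9, 14+9 = 23). (6,15): Rejected (6 < 15, 6+15 = 21).

Accepted, Accepted, Rejected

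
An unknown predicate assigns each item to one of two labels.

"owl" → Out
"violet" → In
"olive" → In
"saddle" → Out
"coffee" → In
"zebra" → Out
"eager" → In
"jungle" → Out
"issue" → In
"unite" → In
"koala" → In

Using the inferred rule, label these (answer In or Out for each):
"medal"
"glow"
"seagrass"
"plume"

Out, Out, In, Out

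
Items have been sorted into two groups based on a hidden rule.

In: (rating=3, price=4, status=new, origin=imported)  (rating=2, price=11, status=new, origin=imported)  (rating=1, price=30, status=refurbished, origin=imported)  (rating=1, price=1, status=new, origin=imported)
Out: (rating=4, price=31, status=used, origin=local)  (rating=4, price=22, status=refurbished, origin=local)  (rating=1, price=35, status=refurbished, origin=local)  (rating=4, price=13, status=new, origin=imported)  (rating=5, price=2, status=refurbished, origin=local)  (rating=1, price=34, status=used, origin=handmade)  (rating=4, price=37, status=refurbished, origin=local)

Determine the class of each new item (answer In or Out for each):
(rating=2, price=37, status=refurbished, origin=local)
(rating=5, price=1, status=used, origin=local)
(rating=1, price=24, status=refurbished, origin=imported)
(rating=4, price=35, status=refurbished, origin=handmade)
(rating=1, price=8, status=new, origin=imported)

One predicate separates the groups cleanly: origin is imported AND rating ≤ 3.
(rating=2, price=37, status=refurbished, origin=local): Out (origin is local, rating = 2). (rating=5, price=1, status=used, origin=local): Out (origin is local, rating = 5). (rating=1, price=24, status=refurbished, origin=imported): In (origin is imported, rating = 1). (rating=4, price=35, status=refurbished, origin=handmade): Out (origin is handmade, rating = 4). (rating=1, price=8, status=new, origin=imported): In (origin is imported, rating = 1).

Out, Out, In, Out, In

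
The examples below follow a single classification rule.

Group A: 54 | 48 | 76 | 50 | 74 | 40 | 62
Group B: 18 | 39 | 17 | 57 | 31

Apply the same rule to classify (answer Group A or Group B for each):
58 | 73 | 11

Group A, Group B, Group B

Rule: even AND at least 31. This holds for each 'Group A' example and fails for each 'Group B' one.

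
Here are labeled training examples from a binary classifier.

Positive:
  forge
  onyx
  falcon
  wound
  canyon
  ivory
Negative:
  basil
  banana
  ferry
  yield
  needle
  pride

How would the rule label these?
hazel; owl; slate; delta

The classifier is using: contains 'o'.
hazel: Negative (no 'o').
owl: Positive (has 'o').
slate: Negative (no 'o').
delta: Negative (no 'o').

Negative, Positive, Negative, Negative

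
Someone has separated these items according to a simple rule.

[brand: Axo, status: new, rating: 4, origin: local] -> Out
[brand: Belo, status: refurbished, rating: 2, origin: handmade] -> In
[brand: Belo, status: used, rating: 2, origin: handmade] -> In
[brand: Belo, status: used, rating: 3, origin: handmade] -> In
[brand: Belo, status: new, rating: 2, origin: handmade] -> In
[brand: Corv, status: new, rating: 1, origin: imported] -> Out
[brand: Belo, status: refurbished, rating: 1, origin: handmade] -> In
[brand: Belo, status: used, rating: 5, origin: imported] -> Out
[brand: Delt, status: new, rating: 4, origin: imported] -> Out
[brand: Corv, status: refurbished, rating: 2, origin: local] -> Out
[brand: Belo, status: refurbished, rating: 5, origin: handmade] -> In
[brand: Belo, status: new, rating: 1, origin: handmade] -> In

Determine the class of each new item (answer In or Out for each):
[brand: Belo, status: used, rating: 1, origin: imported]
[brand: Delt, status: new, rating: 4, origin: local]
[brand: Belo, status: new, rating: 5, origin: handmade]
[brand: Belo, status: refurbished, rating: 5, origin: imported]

Out, Out, In, Out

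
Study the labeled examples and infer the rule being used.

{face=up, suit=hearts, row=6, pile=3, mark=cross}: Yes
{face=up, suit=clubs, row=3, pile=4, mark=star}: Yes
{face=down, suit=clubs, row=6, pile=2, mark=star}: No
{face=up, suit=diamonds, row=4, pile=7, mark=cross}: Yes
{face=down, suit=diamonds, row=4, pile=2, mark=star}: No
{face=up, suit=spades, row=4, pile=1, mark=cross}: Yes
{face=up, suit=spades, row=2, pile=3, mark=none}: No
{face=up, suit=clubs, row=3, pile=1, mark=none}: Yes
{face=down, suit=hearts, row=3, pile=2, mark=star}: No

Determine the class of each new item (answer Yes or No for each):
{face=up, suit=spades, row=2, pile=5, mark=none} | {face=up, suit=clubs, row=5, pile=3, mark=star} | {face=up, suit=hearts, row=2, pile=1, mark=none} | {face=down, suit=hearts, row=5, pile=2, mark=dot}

The distinguishing property — face is up AND row ≥ 3 — holds for all the 'Yes' cases and none of the 'No' cases.
{face=up, suit=spades, row=2, pile=5, mark=none}: No (face is up, row = 2). {face=up, suit=clubs, row=5, pile=3, mark=star}: Yes (face is up, row = 5). {face=up, suit=hearts, row=2, pile=1, mark=none}: No (face is up, row = 2). {face=down, suit=hearts, row=5, pile=2, mark=dot}: No (face is down, row = 5).

No, Yes, No, No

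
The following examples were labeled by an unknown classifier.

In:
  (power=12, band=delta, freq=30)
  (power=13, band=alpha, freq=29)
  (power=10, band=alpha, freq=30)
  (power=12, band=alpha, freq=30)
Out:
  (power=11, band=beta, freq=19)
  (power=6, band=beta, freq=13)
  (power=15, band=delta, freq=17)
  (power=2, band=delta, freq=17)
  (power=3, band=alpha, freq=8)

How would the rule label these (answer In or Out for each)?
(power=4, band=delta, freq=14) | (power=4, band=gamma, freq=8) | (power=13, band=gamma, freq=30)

Rule: freq ≥ 29. This holds for each 'In' example and fails for each 'Out' one.
(power=4, band=delta, freq=14): Out (freq = 14).
(power=4, band=gamma, freq=8): Out (freq = 8).
(power=13, band=gamma, freq=30): In (freq = 30).

Out, Out, In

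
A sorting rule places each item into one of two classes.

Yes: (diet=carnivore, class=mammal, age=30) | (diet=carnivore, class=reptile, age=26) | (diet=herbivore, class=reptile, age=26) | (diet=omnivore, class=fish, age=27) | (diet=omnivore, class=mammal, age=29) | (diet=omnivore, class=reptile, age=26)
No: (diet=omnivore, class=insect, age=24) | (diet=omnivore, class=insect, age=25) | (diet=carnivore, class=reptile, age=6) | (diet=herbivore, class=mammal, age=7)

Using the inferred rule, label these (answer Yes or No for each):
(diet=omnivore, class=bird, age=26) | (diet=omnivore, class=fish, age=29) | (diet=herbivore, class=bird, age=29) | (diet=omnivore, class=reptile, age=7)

The simplest hypothesis consistent with all the labels is: age ≥ 26.
(diet=omnivore, class=bird, age=26) — age = 26, hence Yes.
(diet=omnivore, class=fish, age=29) — age = 29, hence Yes.
(diet=herbivore, class=bird, age=29) — age = 29, hence Yes.
(diet=omnivore, class=reptile, age=7) — age = 7, hence No.

Yes, Yes, Yes, No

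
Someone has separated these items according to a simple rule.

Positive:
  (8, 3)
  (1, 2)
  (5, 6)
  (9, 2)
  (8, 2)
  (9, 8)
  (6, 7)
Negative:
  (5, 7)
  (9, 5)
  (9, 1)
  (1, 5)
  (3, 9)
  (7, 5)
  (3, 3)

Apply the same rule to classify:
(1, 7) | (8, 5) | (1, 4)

Negative, Positive, Positive

'Positive' ⟺ product is even.
(1, 7): Negative (1·7 = 7). (8, 5): Positive (8·5 = 40). (1, 4): Positive (1·4 = 4).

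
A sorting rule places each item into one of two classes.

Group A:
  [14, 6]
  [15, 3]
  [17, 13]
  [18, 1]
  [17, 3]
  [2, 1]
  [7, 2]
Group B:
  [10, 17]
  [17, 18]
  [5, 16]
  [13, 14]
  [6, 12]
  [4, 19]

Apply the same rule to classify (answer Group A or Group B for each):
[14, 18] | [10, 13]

Group B, Group B

The pattern is that an item is 'Group A' exactly when: first > second.
[14, 18]: Group B (14 < 18).
[10, 13]: Group B (10 < 13).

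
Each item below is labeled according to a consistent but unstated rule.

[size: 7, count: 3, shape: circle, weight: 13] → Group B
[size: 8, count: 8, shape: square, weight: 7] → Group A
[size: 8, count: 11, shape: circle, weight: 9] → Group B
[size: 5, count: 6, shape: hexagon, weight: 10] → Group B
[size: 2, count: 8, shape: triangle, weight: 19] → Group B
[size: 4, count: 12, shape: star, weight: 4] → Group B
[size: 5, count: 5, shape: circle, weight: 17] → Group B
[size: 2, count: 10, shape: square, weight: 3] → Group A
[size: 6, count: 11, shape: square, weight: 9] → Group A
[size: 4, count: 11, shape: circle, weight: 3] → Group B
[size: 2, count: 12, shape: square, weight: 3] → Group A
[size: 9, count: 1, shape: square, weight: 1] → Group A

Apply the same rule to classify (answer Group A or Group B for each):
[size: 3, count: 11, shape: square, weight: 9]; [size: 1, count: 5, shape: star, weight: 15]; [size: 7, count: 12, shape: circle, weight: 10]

Group A, Group B, Group B

All 'Group A' examples share one property — shape is square — and every 'Group B' example lacks it.
[size: 3, count: 11, shape: square, weight: 9]: shape is square — passes, so Group A. [size: 1, count: 5, shape: star, weight: 15]: shape is star — does not satisfy this, so Group B. [size: 7, count: 12, shape: circle, weight: 10]: shape is circle — does not satisfy this, so Group B.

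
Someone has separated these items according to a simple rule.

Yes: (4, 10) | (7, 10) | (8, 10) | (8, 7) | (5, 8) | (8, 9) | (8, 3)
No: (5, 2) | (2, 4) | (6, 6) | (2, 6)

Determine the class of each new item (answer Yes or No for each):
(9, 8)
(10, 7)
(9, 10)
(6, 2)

Yes, Yes, Yes, No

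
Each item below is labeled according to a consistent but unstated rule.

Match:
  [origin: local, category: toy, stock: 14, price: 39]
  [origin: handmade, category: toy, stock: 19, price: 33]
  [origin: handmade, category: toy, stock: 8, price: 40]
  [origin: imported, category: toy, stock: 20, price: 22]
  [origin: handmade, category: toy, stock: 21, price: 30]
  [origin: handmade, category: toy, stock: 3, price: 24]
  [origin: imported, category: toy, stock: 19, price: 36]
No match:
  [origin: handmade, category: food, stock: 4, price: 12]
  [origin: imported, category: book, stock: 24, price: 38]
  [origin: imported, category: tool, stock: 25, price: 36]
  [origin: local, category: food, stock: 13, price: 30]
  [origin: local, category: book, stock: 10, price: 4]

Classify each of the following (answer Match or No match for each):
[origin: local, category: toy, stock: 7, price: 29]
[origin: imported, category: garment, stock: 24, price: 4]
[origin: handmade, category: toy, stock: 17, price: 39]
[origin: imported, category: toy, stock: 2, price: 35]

Checking candidate rules against both groups, what survives is: category is toy.

Match, No match, Match, Match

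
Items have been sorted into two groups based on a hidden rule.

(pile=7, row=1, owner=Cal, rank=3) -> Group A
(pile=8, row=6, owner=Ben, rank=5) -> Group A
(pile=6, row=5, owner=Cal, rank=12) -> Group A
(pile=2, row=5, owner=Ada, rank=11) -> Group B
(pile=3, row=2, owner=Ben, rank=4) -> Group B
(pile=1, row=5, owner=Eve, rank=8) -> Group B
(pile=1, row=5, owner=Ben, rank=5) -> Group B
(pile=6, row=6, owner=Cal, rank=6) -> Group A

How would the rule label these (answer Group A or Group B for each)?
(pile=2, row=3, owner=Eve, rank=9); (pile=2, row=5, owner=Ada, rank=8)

Group B, Group B

Rule: pile ≥ 6. This holds for each 'Group A' example and fails for each 'Group B' one.
(pile=2, row=3, owner=Eve, rank=9): pile = 2 — fails this test, so Group B.
(pile=2, row=5, owner=Ada, rank=8): pile = 2 — fails this test, so Group B.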